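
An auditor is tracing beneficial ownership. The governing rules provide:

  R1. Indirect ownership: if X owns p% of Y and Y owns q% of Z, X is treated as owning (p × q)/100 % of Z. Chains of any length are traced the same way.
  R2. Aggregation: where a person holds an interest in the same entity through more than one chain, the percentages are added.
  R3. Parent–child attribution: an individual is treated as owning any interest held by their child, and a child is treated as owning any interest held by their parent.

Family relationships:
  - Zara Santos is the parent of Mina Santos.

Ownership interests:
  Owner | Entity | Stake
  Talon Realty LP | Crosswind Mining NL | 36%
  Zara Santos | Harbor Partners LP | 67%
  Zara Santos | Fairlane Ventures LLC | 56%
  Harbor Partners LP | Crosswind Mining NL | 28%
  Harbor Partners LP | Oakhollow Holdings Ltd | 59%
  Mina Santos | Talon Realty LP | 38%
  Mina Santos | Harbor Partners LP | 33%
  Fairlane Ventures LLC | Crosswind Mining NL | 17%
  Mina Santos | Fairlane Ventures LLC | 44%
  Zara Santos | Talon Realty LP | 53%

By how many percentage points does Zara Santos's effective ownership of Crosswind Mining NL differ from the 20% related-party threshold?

57.76

By parent–child attribution (R3), Zara Santos is treated as also owning Mina Santos's interest in Fairlane Ventures LLC, giving 56% + 44% = 100%.
By parent–child attribution (R3), Zara Santos is treated as also owning Mina Santos's interest in Talon Realty LP, giving 53% + 38% = 91%.
By parent–child attribution (R3), Zara Santos is treated as also owning Mina Santos's interest in Harbor Partners LP, giving 67% + 33% = 100%.
Chain via Fairlane Ventures LLC (R1): 100% × 17% = 17% of Crosswind Mining NL.
Chain via Talon Realty LP (R1): 91% × 36% = 32.76% of Crosswind Mining NL.
Chain via Harbor Partners LP (R1): 100% × 28% = 28% of Crosswind Mining NL.
Aggregating (R2): 17% + 32.76% + 28% = 77.76%.
77.76% exceeds the 20% threshold by 57.76 percentage points.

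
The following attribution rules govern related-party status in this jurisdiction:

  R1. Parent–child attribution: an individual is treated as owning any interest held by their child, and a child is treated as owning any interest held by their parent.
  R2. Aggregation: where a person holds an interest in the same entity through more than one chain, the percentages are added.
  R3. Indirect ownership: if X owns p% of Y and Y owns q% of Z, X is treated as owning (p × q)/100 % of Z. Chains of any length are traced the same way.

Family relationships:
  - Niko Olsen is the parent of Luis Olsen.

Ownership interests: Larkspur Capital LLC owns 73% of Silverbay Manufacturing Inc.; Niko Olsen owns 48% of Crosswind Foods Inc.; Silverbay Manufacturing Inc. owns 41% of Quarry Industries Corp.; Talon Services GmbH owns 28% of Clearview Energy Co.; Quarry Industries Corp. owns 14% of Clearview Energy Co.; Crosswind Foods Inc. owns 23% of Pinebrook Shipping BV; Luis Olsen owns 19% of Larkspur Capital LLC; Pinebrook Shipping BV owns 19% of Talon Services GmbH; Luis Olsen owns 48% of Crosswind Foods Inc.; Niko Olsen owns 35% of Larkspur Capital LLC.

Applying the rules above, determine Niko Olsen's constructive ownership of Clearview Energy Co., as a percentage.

3.437364%

By parent–child attribution (R1), Niko Olsen is treated as also owning Luis Olsen's interest in Larkspur Capital LLC, giving 35% + 19% = 54%.
By parent–child attribution (R1), Niko Olsen is treated as also owning Luis Olsen's interest in Crosswind Foods Inc, giving 48% + 48% = 96%.
Chain via Larkspur Capital LLC → Silverbay Manufacturing Inc. → Quarry Industries Corp. (R3): 54% × 73% × 41% × 14% = 2.262708% of Clearview Energy Co.
Chain via Crosswind Foods Inc. → Pinebrook Shipping BV → Talon Services GmbH (R3): 96% × 23% × 19% × 28% = 1.174656% of Clearview Energy Co.
Aggregating (R2): 2.262708% + 1.174656% = 3.437364%.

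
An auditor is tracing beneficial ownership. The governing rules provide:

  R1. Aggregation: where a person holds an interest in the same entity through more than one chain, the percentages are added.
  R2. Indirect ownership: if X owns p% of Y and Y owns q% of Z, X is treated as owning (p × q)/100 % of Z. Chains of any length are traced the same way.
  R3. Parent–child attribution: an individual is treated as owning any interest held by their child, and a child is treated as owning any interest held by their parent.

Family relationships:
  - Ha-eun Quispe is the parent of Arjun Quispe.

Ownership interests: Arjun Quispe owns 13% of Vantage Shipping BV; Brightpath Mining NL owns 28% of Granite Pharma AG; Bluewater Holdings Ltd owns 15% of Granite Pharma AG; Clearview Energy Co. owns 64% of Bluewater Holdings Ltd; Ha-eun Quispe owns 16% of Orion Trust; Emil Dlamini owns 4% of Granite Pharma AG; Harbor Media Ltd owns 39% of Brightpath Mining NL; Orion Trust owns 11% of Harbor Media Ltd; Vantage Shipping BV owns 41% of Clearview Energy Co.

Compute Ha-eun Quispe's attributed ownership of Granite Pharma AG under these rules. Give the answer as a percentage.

0.703872%

By parent–child attribution (R3), Ha-eun Quispe is treated as owning Arjun Quispe's 13% interest in Vantage Shipping BV.
Chain via Orion Trust → Harbor Media Ltd → Brightpath Mining NL (R2): 16% × 11% × 39% × 28% = 0.192192% of Granite Pharma AG.
Chain via Vantage Shipping BV → Clearview Energy Co. → Bluewater Holdings Ltd (R2): 13% × 41% × 64% × 15% = 0.51168% of Granite Pharma AG.
Aggregating (R1): 0.192192% + 0.51168% = 0.703872%.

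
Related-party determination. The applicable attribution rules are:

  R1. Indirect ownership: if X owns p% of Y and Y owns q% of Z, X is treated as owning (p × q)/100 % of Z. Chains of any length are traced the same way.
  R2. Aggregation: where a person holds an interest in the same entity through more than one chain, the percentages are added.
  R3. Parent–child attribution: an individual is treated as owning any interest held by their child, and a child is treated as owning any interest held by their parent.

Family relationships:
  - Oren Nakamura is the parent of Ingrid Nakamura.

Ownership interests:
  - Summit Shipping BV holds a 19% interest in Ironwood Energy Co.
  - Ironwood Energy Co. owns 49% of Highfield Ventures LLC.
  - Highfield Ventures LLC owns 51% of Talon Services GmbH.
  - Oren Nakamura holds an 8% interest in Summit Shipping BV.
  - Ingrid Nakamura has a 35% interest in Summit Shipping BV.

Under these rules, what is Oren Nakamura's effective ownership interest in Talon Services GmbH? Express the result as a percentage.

2.041683%

By parent–child attribution (R3), Oren Nakamura is treated as also owning Ingrid Nakamura's interest in Summit Shipping BV, giving 8% + 35% = 43%.
Chain via Summit Shipping BV → Ironwood Energy Co. → Highfield Ventures LLC (R1): 43% × 19% × 49% × 51% = 2.041683% of Talon Services GmbH.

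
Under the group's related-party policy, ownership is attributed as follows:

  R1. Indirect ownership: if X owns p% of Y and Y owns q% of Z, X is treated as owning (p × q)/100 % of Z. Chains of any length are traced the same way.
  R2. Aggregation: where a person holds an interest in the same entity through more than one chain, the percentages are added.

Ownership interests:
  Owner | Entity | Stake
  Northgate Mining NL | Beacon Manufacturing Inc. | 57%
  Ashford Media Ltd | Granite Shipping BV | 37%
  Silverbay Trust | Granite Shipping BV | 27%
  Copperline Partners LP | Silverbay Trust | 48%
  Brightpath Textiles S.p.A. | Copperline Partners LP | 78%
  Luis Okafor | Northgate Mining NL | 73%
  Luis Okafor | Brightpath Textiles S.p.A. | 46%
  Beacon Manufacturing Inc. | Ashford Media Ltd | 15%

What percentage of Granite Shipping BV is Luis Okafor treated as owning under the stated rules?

6.959403%

Chain via Northgate Mining NL → Beacon Manufacturing Inc. → Ashford Media Ltd (R1): 73% × 57% × 15% × 37% = 2.309355% of Granite Shipping BV.
Chain via Brightpath Textiles S.p.A. → Copperline Partners LP → Silverbay Trust (R1): 46% × 78% × 48% × 27% = 4.650048% of Granite Shipping BV.
Aggregating (R2): 2.309355% + 4.650048% = 6.959403%.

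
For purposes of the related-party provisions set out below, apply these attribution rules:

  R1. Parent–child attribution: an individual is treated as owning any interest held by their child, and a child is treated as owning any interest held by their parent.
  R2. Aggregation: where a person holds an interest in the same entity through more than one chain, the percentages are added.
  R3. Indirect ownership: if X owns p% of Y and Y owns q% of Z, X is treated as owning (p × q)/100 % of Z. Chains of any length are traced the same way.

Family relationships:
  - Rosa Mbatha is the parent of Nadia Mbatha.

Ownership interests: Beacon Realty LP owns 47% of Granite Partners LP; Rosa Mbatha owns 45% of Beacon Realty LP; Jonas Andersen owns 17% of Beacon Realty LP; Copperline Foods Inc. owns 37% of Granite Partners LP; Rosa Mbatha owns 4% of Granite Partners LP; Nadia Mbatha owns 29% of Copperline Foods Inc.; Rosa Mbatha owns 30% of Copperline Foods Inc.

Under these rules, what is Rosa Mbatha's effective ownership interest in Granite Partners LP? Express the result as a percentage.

46.98%

By parent–child attribution (R1), Rosa Mbatha is treated as also owning Nadia Mbatha's interest in Copperline Foods Inc, giving 30% + 29% = 59%.
Chain via Copperline Foods Inc. (R3): 59% × 37% = 21.83% of Granite Partners LP.
Chain via Beacon Realty LP (R3): 45% × 47% = 21.15% of Granite Partners LP.
Direct interest in Granite Partners LP: 4%.
Aggregating (R2): 21.83% + 21.15% + 4% = 46.98%.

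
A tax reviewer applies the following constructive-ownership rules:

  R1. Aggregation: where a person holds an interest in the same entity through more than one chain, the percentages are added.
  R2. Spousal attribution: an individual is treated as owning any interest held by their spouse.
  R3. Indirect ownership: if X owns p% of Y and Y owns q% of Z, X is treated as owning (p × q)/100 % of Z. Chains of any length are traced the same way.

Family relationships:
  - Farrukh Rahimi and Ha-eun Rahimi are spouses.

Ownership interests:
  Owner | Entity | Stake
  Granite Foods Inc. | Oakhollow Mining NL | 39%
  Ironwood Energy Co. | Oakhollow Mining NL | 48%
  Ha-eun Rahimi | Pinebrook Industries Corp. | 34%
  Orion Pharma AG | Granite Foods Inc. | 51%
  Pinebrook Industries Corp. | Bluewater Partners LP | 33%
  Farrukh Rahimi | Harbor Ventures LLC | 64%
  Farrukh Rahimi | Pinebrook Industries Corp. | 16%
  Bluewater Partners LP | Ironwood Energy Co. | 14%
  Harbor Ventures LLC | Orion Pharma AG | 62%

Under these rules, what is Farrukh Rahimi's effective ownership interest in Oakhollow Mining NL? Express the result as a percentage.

9.001152%

By spousal attribution (R2), Farrukh Rahimi is treated as also owning Ha-eun Rahimi's interest in Pinebrook Industries Corp, giving 16% + 34% = 50%.
Chain via Harbor Ventures LLC → Orion Pharma AG → Granite Foods Inc. (R3): 64% × 62% × 51% × 39% = 7.892352% of Oakhollow Mining NL.
Chain via Pinebrook Industries Corp. → Bluewater Partners LP → Ironwood Energy Co. (R3): 50% × 33% × 14% × 48% = 1.1088% of Oakhollow Mining NL.
Aggregating (R1): 7.892352% + 1.1088% = 9.001152%.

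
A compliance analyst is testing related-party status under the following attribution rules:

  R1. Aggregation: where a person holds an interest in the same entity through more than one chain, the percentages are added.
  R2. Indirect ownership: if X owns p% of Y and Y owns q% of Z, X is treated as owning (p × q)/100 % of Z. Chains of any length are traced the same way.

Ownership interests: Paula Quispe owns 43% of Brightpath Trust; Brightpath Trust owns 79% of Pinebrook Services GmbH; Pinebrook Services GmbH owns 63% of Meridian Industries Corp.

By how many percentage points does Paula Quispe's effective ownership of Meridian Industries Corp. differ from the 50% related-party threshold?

28.5989

Chain via Brightpath Trust → Pinebrook Services GmbH (R2): 43% × 79% × 63% = 21.4011% of Meridian Industries Corp.
21.4011% falls short of the 50% threshold by 28.5989 percentage points.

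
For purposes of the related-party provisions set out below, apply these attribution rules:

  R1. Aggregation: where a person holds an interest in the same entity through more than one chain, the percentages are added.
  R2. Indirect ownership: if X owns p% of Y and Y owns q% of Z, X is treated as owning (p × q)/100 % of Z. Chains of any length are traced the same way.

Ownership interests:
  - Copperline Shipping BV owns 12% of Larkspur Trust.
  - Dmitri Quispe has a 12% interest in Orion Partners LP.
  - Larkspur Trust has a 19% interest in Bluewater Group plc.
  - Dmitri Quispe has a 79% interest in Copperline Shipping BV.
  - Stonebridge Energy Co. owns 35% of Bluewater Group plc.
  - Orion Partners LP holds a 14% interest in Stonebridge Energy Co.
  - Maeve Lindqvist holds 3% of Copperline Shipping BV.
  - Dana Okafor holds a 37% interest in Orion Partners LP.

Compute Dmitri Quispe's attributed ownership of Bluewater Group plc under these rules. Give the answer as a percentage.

Chain via Copperline Shipping BV → Larkspur Trust (R2): 79% × 12% × 19% = 1.8012% of Bluewater Group plc.
Chain via Orion Partners LP → Stonebridge Energy Co. (R2): 12% × 14% × 35% = 0.588% of Bluewater Group plc.
Aggregating (R1): 1.8012% + 0.588% = 2.3892%.

2.3892%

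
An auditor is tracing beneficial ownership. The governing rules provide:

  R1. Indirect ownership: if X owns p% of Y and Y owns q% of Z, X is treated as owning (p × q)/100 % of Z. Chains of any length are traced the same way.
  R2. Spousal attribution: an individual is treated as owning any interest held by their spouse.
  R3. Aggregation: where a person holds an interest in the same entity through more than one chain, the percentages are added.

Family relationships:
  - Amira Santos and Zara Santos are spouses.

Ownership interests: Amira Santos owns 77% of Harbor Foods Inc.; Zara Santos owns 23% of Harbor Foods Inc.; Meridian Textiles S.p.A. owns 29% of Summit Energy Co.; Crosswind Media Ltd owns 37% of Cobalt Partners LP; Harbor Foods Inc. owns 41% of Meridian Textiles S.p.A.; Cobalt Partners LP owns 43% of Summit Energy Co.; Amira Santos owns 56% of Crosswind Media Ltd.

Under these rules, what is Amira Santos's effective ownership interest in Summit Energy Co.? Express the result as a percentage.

20.7996%

By spousal attribution (R2), Amira Santos is treated as also owning Zara Santos's interest in Harbor Foods Inc, giving 77% + 23% = 100%.
Chain via Harbor Foods Inc. → Meridian Textiles S.p.A. (R1): 100% × 41% × 29% = 11.89% of Summit Energy Co.
Chain via Crosswind Media Ltd → Cobalt Partners LP (R1): 56% × 37% × 43% = 8.9096% of Summit Energy Co.
Aggregating (R3): 11.89% + 8.9096% = 20.7996%.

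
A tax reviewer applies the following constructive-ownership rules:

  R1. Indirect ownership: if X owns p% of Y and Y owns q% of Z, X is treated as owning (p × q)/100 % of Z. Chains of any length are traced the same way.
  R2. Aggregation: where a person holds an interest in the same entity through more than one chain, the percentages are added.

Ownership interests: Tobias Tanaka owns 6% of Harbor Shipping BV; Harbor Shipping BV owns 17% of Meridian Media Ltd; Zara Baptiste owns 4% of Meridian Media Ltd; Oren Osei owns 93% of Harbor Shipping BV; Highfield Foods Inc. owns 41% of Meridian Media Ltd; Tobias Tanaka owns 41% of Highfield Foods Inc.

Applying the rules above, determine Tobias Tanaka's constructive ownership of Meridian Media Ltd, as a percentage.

17.83%

Chain via Harbor Shipping BV (R1): 6% × 17% = 1.02% of Meridian Media Ltd.
Chain via Highfield Foods Inc. (R1): 41% × 41% = 16.81% of Meridian Media Ltd.
Aggregating (R2): 1.02% + 16.81% = 17.83%.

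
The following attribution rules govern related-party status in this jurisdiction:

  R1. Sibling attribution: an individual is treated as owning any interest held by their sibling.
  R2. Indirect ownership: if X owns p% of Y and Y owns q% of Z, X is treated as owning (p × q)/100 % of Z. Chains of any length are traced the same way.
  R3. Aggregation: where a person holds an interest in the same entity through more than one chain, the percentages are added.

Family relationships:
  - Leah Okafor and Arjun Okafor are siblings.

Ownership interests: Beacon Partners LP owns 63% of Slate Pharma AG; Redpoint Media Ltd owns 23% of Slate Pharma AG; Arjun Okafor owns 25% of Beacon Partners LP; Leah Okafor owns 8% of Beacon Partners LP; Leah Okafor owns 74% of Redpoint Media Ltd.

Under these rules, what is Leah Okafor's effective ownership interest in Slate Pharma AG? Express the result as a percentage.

By sibling attribution (R1), Leah Okafor is treated as also owning Arjun Okafor's interest in Beacon Partners LP, giving 8% + 25% = 33%.
Chain via Redpoint Media Ltd (R2): 74% × 23% = 17.02% of Slate Pharma AG.
Chain via Beacon Partners LP (R2): 33% × 63% = 20.79% of Slate Pharma AG.
Aggregating (R3): 17.02% + 20.79% = 37.81%.

37.81%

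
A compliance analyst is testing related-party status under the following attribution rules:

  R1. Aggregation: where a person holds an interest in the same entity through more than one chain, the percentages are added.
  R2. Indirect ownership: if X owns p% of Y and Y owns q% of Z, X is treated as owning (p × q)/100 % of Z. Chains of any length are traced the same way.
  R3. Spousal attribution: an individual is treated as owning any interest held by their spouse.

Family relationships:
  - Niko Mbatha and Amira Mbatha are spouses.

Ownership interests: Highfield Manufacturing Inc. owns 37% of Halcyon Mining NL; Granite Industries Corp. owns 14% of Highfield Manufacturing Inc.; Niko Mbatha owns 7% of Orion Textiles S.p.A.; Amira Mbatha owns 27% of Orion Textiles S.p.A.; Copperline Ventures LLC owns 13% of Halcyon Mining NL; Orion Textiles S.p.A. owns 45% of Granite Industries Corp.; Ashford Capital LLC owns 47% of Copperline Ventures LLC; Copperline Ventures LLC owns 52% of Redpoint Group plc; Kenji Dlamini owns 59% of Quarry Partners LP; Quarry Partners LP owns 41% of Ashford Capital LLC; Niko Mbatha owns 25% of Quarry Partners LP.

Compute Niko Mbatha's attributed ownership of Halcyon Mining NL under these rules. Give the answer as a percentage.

By spousal attribution (R3), Niko Mbatha is treated as also owning Amira Mbatha's interest in Orion Textiles S.p.A, giving 7% + 27% = 34%.
Chain via Orion Textiles S.p.A. → Granite Industries Corp. → Highfield Manufacturing Inc. (R2): 34% × 45% × 14% × 37% = 0.79254% of Halcyon Mining NL.
Chain via Quarry Partners LP → Ashford Capital LLC → Copperline Ventures LLC (R2): 25% × 41% × 47% × 13% = 0.626275% of Halcyon Mining NL.
Aggregating (R1): 0.79254% + 0.626275% = 1.418815%.

1.418815%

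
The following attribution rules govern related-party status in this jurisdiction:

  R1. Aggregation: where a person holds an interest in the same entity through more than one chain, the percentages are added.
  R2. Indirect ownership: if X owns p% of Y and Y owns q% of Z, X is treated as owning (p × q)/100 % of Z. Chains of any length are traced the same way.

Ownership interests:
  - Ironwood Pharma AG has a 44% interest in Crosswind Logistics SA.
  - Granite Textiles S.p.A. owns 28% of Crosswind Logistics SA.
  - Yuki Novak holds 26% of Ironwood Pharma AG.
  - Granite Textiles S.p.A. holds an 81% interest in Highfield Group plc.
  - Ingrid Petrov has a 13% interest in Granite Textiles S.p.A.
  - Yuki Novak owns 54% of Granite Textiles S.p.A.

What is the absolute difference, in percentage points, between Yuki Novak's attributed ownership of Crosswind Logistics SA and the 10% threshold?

Chain via Granite Textiles S.p.A. (R2): 54% × 28% = 15.12% of Crosswind Logistics SA.
Chain via Ironwood Pharma AG (R2): 26% × 44% = 11.44% of Crosswind Logistics SA.
Aggregating (R1): 15.12% + 11.44% = 26.56%.
26.56% exceeds the 10% threshold by 16.56 percentage points.

16.56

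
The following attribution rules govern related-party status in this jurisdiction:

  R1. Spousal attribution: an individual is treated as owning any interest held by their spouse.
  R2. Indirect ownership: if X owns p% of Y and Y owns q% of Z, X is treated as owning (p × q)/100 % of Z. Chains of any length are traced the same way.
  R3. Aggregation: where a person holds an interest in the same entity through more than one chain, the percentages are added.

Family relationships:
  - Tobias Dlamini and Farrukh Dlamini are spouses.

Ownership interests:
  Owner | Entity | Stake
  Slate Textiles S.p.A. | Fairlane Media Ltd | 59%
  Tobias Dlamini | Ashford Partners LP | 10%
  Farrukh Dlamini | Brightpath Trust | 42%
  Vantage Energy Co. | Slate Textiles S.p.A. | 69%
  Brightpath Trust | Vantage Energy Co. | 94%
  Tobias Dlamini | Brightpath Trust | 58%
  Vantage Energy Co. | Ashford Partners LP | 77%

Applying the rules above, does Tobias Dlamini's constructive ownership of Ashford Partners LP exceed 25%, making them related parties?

By spousal attribution (R1), Tobias Dlamini is treated as also owning Farrukh Dlamini's interest in Brightpath Trust, giving 58% + 42% = 100%.
Chain via Brightpath Trust → Vantage Energy Co. (R2): 100% × 94% × 77% = 72.38% of Ashford Partners LP.
Direct interest in Ashford Partners LP: 10%.
Aggregating (R3): 72.38% + 10% = 82.38%.
82.38% exceeds the 25% threshold, so Tobias is a related party to Ashford Partners LP.

Yes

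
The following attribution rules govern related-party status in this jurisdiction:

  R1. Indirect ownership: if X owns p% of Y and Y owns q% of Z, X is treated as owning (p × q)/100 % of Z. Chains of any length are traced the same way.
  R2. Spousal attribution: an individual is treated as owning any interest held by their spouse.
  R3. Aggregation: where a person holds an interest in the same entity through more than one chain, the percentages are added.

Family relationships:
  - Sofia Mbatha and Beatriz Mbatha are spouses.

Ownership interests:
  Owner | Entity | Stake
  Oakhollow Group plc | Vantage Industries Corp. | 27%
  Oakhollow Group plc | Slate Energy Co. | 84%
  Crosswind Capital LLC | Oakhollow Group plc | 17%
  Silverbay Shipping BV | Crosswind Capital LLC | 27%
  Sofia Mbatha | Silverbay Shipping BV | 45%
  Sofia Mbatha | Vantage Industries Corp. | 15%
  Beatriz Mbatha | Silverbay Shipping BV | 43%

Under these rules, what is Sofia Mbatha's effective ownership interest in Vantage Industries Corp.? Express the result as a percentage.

By spousal attribution (R2), Sofia Mbatha is treated as also owning Beatriz Mbatha's interest in Silverbay Shipping BV, giving 45% + 43% = 88%.
Chain via Silverbay Shipping BV → Crosswind Capital LLC → Oakhollow Group plc (R1): 88% × 27% × 17% × 27% = 1.090584% of Vantage Industries Corp.
Direct interest in Vantage Industries Corp: 15%.
Aggregating (R3): 1.090584% + 15% = 16.090584%.

16.090584%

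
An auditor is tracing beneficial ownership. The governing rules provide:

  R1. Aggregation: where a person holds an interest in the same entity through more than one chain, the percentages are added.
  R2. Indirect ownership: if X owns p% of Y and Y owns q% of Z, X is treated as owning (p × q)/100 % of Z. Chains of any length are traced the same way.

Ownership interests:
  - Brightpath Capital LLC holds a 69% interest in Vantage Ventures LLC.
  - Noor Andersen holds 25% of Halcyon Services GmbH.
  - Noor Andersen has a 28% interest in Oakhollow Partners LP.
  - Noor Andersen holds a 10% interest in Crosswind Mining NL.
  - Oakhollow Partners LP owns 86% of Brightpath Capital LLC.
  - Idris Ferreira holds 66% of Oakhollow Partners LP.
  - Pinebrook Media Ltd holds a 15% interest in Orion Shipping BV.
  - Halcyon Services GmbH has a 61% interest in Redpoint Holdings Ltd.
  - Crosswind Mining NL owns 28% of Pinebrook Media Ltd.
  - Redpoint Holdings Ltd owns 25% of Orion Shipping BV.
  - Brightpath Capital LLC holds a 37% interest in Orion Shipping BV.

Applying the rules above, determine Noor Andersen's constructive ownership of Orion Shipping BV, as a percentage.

Chain via Oakhollow Partners LP → Brightpath Capital LLC (R2): 28% × 86% × 37% = 8.9096% of Orion Shipping BV.
Chain via Crosswind Mining NL → Pinebrook Media Ltd (R2): 10% × 28% × 15% = 0.42% of Orion Shipping BV.
Chain via Halcyon Services GmbH → Redpoint Holdings Ltd (R2): 25% × 61% × 25% = 3.8125% of Orion Shipping BV.
Aggregating (R1): 8.9096% + 0.42% + 3.8125% = 13.1421%.

13.1421%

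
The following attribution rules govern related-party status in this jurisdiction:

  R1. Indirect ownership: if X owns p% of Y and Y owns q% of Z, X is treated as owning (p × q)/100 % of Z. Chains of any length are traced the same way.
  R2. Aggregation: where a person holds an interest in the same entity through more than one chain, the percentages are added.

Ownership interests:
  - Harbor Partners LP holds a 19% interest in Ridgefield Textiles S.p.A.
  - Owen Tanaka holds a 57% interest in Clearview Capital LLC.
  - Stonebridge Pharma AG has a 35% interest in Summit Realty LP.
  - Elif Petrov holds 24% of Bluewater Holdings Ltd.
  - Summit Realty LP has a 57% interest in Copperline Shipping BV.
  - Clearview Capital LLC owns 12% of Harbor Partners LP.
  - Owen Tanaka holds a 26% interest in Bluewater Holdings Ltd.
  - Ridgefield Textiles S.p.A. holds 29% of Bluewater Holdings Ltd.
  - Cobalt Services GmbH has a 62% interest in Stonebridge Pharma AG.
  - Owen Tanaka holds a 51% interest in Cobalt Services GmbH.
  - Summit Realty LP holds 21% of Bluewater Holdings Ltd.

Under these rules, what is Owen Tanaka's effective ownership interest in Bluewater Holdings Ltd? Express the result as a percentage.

28.700954%

Chain via Clearview Capital LLC → Harbor Partners LP → Ridgefield Textiles S.p.A. (R1): 57% × 12% × 19% × 29% = 0.376884% of Bluewater Holdings Ltd.
Chain via Cobalt Services GmbH → Stonebridge Pharma AG → Summit Realty LP (R1): 51% × 62% × 35% × 21% = 2.32407% of Bluewater Holdings Ltd.
Direct interest in Bluewater Holdings Ltd: 26%.
Aggregating (R2): 0.376884% + 2.32407% + 26% = 28.700954%.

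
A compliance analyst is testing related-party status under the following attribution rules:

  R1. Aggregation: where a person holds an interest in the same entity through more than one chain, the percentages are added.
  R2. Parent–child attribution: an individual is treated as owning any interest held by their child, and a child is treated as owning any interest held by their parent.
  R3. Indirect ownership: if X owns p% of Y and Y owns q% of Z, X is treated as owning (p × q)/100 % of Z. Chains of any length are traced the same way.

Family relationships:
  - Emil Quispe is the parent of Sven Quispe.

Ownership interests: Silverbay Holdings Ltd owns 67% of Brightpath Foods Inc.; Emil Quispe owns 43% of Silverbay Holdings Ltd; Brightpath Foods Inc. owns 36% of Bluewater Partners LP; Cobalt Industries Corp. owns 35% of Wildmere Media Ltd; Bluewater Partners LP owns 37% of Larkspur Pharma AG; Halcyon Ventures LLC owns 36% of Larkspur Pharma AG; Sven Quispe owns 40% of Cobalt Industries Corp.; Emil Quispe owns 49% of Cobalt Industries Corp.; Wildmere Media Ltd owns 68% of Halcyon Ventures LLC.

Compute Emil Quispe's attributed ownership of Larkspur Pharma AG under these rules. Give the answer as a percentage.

11.463012%

By parent–child attribution (R2), Emil Quispe is treated as also owning Sven Quispe's interest in Cobalt Industries Corp, giving 49% + 40% = 89%.
Chain via Silverbay Holdings Ltd → Brightpath Foods Inc. → Bluewater Partners LP (R3): 43% × 67% × 36% × 37% = 3.837492% of Larkspur Pharma AG.
Chain via Cobalt Industries Corp. → Wildmere Media Ltd → Halcyon Ventures LLC (R3): 89% × 35% × 68% × 36% = 7.62552% of Larkspur Pharma AG.
Aggregating (R1): 3.837492% + 7.62552% = 11.463012%.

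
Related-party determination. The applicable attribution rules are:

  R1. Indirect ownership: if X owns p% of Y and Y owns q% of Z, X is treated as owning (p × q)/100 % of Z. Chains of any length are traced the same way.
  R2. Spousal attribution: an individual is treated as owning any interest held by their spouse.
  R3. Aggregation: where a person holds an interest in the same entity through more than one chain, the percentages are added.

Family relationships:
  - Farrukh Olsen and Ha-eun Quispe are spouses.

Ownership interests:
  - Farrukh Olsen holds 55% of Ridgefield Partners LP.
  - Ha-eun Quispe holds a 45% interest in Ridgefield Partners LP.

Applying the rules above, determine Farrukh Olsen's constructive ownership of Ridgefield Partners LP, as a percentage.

100%

By spousal attribution (R2), Farrukh Olsen is treated as also owning Ha-eun Quispe's interest in Ridgefield Partners LP, giving 55% + 45% = 100%.
Direct interest in Ridgefield Partners LP: 100%.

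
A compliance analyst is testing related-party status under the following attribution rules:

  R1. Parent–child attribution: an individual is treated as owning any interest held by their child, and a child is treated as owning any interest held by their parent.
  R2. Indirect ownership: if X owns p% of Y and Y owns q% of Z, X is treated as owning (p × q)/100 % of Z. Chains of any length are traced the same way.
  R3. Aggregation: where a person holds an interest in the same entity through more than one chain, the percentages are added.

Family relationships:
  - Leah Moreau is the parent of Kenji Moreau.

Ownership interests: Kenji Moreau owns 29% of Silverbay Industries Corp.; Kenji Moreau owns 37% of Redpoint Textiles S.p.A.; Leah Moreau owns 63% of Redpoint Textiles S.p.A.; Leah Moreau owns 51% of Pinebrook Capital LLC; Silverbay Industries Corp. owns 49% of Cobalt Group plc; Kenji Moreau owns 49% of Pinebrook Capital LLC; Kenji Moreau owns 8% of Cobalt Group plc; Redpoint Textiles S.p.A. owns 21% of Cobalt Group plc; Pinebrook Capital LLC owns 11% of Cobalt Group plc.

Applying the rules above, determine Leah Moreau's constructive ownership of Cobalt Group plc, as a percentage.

By parent–child attribution (R1), Leah Moreau is treated as also owning Kenji Moreau's interest in Redpoint Textiles S.p.A, giving 63% + 37% = 100%.
By parent–child attribution (R1), Leah Moreau is treated as also owning Kenji Moreau's interest in Pinebrook Capital LLC, giving 51% + 49% = 100%.
By parent–child attribution (R1), Leah Moreau is treated as owning Kenji Moreau's 29% interest in Silverbay Industries Corp.
By parent–child attribution (R1), Leah Moreau is treated as owning Kenji Moreau's 8% interest in Cobalt Group plc.
Chain via Redpoint Textiles S.p.A. (R2): 100% × 21% = 21% of Cobalt Group plc.
Chain via Pinebrook Capital LLC (R2): 100% × 11% = 11% of Cobalt Group plc.
Chain via Silverbay Industries Corp. (R2): 29% × 49% = 14.21% of Cobalt Group plc.
Direct interest in Cobalt Group plc: 8%.
Aggregating (R3): 21% + 11% + 14.21% + 8% = 54.21%.

54.21%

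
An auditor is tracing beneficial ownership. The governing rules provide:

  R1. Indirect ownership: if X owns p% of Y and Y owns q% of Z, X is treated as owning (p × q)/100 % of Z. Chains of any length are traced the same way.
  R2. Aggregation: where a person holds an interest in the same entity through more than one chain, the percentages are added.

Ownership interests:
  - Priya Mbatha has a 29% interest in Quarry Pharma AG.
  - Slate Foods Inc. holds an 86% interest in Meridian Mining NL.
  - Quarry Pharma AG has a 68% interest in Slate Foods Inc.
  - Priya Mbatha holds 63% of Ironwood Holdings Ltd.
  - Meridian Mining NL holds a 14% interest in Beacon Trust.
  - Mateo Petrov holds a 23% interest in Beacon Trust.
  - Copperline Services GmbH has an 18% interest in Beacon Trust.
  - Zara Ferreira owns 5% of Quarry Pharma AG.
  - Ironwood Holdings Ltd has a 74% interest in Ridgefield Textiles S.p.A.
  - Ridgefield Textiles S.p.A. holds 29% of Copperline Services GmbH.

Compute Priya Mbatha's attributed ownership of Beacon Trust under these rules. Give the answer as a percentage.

4.807852%

Chain via Quarry Pharma AG → Slate Foods Inc. → Meridian Mining NL (R1): 29% × 68% × 86% × 14% = 2.374288% of Beacon Trust.
Chain via Ironwood Holdings Ltd → Ridgefield Textiles S.p.A. → Copperline Services GmbH (R1): 63% × 74% × 29% × 18% = 2.433564% of Beacon Trust.
Aggregating (R2): 2.374288% + 2.433564% = 4.807852%.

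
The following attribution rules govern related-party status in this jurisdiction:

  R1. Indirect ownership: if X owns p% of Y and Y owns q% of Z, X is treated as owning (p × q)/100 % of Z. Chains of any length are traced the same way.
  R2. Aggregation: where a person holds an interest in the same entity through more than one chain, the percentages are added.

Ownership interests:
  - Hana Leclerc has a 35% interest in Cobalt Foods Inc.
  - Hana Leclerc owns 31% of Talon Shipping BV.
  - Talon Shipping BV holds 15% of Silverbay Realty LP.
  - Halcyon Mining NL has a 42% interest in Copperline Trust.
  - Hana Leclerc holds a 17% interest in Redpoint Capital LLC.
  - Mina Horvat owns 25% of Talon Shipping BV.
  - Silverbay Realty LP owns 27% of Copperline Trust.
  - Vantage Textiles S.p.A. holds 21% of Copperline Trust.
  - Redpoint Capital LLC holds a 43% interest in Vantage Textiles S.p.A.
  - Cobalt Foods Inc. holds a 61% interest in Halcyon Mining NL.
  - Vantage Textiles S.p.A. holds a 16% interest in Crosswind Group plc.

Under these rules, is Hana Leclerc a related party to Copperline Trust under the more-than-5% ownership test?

Chain via Talon Shipping BV → Silverbay Realty LP (R1): 31% × 15% × 27% = 1.2555% of Copperline Trust.
Chain via Redpoint Capital LLC → Vantage Textiles S.p.A. (R1): 17% × 43% × 21% = 1.5351% of Copperline Trust.
Chain via Cobalt Foods Inc. → Halcyon Mining NL (R1): 35% × 61% × 42% = 8.967% of Copperline Trust.
Aggregating (R2): 1.2555% + 1.5351% + 8.967% = 11.7576%.
11.7576% exceeds the 5% threshold, so Hana is a related party to Copperline Trust.

Yes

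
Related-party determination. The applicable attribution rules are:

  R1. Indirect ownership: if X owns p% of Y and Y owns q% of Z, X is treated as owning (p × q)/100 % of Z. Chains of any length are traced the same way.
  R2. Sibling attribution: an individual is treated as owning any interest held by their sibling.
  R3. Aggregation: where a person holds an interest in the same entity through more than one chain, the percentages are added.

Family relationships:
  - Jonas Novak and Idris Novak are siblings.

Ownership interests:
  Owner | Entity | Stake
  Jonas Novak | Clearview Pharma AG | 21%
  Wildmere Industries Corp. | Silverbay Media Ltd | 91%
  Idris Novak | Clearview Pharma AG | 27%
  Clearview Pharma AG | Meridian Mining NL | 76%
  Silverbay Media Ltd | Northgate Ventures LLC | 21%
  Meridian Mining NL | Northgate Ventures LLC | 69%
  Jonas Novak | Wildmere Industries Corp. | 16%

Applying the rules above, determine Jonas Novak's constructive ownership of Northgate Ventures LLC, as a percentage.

By sibling attribution (R2), Jonas Novak is treated as also owning Idris Novak's interest in Clearview Pharma AG, giving 21% + 27% = 48%.
Chain via Clearview Pharma AG → Meridian Mining NL (R1): 48% × 76% × 69% = 25.1712% of Northgate Ventures LLC.
Chain via Wildmere Industries Corp. → Silverbay Media Ltd (R1): 16% × 91% × 21% = 3.0576% of Northgate Ventures LLC.
Aggregating (R3): 25.1712% + 3.0576% = 28.2288%.

28.2288%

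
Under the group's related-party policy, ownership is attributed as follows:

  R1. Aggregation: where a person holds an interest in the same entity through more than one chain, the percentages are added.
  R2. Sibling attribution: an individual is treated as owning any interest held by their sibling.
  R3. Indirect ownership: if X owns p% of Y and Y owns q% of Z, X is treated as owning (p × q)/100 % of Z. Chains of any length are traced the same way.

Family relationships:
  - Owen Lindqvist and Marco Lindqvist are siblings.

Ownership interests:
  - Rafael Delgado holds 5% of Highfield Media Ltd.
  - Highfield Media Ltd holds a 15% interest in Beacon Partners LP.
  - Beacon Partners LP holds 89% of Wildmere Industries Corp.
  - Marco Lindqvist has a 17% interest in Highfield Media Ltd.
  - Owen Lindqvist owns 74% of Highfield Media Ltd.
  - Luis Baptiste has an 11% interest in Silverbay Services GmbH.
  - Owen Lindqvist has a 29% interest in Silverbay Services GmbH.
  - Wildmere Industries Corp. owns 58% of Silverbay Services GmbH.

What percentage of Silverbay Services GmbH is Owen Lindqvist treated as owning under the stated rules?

By sibling attribution (R2), Owen Lindqvist is treated as also owning Marco Lindqvist's interest in Highfield Media Ltd, giving 74% + 17% = 91%.
Chain via Highfield Media Ltd → Beacon Partners LP → Wildmere Industries Corp. (R3): 91% × 15% × 89% × 58% = 7.04613% of Silverbay Services GmbH.
Direct interest in Silverbay Services GmbH: 29%.
Aggregating (R1): 7.04613% + 29% = 36.04613%.

36.04613%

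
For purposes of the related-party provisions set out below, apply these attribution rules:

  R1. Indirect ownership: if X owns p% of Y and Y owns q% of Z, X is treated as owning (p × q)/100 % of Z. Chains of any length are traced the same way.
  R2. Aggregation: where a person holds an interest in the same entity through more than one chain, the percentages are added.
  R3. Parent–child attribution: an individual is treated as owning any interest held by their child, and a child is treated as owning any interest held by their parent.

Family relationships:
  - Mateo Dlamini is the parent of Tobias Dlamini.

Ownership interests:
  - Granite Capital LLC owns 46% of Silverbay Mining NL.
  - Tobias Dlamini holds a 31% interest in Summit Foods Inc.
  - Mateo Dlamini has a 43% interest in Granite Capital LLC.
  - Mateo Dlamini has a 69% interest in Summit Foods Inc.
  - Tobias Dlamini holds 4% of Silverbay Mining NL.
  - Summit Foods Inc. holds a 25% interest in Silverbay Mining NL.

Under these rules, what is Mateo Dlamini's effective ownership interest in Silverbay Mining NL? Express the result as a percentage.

48.78%

By parent–child attribution (R3), Mateo Dlamini is treated as also owning Tobias Dlamini's interest in Summit Foods Inc, giving 69% + 31% = 100%.
By parent–child attribution (R3), Mateo Dlamini is treated as owning Tobias Dlamini's 4% interest in Silverbay Mining NL.
Chain via Granite Capital LLC (R1): 43% × 46% = 19.78% of Silverbay Mining NL.
Chain via Summit Foods Inc. (R1): 100% × 25% = 25% of Silverbay Mining NL.
Direct interest in Silverbay Mining NL: 4%.
Aggregating (R2): 19.78% + 25% + 4% = 48.78%.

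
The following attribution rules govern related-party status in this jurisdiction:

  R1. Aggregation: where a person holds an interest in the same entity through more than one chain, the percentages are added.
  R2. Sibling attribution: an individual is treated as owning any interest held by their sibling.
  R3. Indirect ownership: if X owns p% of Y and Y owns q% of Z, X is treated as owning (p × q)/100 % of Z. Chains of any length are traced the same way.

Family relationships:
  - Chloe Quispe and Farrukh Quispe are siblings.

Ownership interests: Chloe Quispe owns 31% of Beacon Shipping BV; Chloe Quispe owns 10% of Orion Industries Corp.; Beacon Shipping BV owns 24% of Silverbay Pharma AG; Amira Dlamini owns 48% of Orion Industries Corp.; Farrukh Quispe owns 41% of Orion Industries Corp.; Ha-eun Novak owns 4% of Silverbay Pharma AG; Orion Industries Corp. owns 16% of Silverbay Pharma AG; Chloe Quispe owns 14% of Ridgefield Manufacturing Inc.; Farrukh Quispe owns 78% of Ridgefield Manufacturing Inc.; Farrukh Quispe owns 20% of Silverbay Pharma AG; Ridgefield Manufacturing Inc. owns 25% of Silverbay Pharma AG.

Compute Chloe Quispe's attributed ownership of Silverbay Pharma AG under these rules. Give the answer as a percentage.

By sibling attribution (R2), Chloe Quispe is treated as also owning Farrukh Quispe's interest in Ridgefield Manufacturing Inc, giving 14% + 78% = 92%.
By sibling attribution (R2), Chloe Quispe is treated as also owning Farrukh Quispe's interest in Orion Industries Corp, giving 10% + 41% = 51%.
By sibling attribution (R2), Chloe Quispe is treated as owning Farrukh Quispe's 20% interest in Silverbay Pharma AG.
Chain via Ridgefield Manufacturing Inc. (R3): 92% × 25% = 23% of Silverbay Pharma AG.
Chain via Orion Industries Corp. (R3): 51% × 16% = 8.16% of Silverbay Pharma AG.
Chain via Beacon Shipping BV (R3): 31% × 24% = 7.44% of Silverbay Pharma AG.
Direct interest in Silverbay Pharma AG: 20%.
Aggregating (R1): 23% + 8.16% + 7.44% + 20% = 58.6%.

58.6%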